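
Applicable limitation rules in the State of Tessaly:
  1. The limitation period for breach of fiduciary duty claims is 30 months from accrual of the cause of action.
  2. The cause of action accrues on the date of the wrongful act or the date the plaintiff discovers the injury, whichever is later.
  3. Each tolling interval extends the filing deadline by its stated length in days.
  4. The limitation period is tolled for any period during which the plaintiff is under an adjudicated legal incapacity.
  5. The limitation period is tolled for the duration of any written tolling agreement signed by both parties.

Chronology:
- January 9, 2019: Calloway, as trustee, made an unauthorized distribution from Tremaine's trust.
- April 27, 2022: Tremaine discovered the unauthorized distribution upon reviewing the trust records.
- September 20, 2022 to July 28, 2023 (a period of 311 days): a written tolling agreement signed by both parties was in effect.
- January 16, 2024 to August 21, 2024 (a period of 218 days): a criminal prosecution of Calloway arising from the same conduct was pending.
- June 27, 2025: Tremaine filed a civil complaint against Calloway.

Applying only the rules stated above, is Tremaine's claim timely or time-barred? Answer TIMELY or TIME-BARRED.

The claim accrued on April 27, 2022 — the later of the January 9, 2019 act and the April 27, 2022 discovery.
30 months from April 27, 2022 is October 27, 2024.
The period was tolled for 311 days by the written tolling agreement (September 20, 2022 to July 28, 2023), pushing the deadline to September 3, 2025.
Although a criminal prosecution ran from January 16, 2024 to August 21, 2024, the stated rules do not make that a tolling event, so it is disregarded.
Tremaine filed on June 27, 2025, before the September 3, 2025 deadline, so the action is timely.

TIMELY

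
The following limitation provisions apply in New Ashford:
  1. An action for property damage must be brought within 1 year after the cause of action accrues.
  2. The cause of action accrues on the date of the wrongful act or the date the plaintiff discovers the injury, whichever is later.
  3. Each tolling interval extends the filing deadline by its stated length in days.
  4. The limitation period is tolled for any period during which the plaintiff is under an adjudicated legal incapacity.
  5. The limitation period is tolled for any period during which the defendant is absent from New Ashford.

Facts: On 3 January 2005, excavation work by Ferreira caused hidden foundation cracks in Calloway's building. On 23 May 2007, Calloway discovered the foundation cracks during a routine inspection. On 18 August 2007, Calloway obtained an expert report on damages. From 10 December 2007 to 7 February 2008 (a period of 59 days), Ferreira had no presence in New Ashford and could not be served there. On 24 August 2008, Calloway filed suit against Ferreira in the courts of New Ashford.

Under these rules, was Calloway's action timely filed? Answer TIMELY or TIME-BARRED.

TIME-BARRED

Because discovery on 23 May 2007 post-dates the 3 January 2005 act, accrual under the later-of rule falls on 23 May 2007.
Adding the 1 year base period to 23 May 2007 gives a deadline of 23 May 2008, before any tolling.
Because the defendant's absence from the jurisdiction ran from 10 December 2007 to 7 February 2008, the deadline is extended by 59 days to 21 July 2008.
The other events in the timeline have no effect on the limitation period under the stated rules.
Calloway filed on 24 August 2008, after the 21 July 2008 deadline, so the action is time-barred.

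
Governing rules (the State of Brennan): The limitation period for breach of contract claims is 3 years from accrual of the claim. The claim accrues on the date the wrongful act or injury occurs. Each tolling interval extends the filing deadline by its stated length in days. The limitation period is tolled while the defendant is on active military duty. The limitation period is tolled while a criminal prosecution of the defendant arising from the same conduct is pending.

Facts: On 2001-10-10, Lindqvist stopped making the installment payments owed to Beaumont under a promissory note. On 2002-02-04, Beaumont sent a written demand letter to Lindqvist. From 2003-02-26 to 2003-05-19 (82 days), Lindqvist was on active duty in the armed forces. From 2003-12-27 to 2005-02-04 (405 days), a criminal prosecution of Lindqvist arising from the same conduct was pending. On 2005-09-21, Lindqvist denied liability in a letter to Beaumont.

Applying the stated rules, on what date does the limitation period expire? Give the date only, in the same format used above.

2006-02-09

The limitation period began to run on 2001-10-10.
Adding the 3 years base period to 2001-10-10 gives a deadline of 2004-10-10, before any tolling.
Because the defendant's active military service ran from 2003-02-26 to 2003-05-19, the deadline is extended by 82 days to 2004-12-31.
Because the pending criminal prosecution ran from 2003-12-27 to 2005-02-04, the deadline is extended by 405 days to 2006-02-09.
Nothing else in the chronology tolls or restarts the period.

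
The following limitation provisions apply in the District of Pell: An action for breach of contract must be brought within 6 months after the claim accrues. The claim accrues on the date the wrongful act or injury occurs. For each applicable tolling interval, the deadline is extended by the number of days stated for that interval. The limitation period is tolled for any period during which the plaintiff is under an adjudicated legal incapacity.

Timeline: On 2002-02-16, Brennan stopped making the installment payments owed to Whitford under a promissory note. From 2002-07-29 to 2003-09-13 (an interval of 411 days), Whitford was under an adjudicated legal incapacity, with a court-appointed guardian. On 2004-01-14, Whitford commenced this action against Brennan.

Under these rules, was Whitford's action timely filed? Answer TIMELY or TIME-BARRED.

TIME-BARRED

The claim accrued on 2002-02-16, the date of the act.
6 months from 2002-02-16 is 2002-08-16.
The plaintiff's legal incapacity from 2002-07-29 to 2003-09-13 tolled the period for 411 days, extending the deadline to 2003-10-01.
Filing on 2004-01-14 missed the 2003-10-01 deadline — the action is time-barred.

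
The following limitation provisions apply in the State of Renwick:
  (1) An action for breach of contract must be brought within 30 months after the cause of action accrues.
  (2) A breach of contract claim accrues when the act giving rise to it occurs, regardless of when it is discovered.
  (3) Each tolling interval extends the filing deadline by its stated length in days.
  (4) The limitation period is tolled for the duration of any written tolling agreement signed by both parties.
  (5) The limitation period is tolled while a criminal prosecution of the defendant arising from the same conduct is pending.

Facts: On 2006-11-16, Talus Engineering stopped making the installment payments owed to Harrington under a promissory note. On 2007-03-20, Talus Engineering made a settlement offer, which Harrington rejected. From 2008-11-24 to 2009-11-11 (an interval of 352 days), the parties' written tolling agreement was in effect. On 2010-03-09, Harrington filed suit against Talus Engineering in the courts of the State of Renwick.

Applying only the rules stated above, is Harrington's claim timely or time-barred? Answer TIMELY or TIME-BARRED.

The cause of action accrued on 2006-11-16, the date of the act.
30 months from 2006-11-16 is 2009-05-16.
The period was tolled for 352 days by the written tolling agreement (2008-11-24 to 2009-11-11), pushing the deadline to 2010-05-03.
Nothing else in the chronology tolls or restarts the period.
The 2010-03-09 filing precedes the 2010-05-03 deadline; the claim is timely.

TIMELY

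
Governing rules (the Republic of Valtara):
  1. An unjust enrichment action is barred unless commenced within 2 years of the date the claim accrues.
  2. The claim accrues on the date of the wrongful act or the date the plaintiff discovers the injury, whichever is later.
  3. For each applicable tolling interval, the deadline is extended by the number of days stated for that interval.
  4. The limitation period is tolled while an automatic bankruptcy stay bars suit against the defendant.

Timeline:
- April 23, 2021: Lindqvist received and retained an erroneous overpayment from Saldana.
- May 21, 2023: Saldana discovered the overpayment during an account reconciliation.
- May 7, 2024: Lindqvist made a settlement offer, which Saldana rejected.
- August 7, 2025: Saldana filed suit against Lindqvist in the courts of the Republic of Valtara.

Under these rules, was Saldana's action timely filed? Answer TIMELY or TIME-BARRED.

The claim accrued on May 21, 2023 — the later of the April 23, 2021 act and the May 21, 2023 discovery.
2 years from May 21, 2023 is May 21, 2025.
The other events in the timeline have no effect on the limitation period under the stated rules.
Filing on August 7, 2025 missed the May 21, 2025 deadline — the action is time-barred.

TIME-BARRED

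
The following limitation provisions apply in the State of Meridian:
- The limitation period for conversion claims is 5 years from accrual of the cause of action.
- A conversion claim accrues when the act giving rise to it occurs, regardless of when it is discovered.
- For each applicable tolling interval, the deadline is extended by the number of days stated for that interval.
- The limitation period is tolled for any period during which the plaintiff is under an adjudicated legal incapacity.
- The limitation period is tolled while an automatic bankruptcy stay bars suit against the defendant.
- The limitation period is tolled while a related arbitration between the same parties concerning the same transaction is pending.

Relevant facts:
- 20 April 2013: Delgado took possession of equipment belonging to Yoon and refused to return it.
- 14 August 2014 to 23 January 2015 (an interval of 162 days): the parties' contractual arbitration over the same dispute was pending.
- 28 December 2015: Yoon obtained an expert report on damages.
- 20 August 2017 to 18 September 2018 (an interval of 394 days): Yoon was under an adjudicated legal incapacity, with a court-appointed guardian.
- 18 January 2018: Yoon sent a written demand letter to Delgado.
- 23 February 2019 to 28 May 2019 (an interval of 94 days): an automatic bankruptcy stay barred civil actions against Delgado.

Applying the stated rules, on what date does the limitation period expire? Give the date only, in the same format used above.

The limitation period began to run on 20 April 2013.
5 years from 20 April 2013 is 20 April 2018.
Because the pending related arbitration ran from 14 August 2014 to 23 January 2015, the deadline is extended by 162 days to 29 September 2018.
The plaintiff's legal incapacity from 20 August 2017 to 18 September 2018 tolled the period for 394 days, extending the deadline to 28 October 2019.
The automatic bankruptcy stay from 23 February 2019 to 28 May 2019 tolled the period for 94 days, extending the deadline to 30 January 2020.
The other events in the timeline have no effect on the limitation period under the stated rules.

30 January 2020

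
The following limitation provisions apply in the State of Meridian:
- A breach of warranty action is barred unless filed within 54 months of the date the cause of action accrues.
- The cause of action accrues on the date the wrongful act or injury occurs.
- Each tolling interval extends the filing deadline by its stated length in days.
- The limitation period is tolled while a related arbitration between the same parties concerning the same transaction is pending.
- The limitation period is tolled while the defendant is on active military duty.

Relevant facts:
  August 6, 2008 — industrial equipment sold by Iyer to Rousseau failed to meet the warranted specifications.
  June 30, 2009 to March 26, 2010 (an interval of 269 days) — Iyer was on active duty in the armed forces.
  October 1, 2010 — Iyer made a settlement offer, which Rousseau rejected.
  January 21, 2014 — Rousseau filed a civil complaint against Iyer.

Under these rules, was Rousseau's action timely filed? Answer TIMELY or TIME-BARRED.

The cause of action accrued on August 6, 2008, the date of the act.
The untolled deadline — 54 months after August 6, 2008 — is February 6, 2013.
The period was tolled for 269 days by the defendant's active military service (June 30, 2009 to March 26, 2010), pushing the deadline to November 2, 2013.
Nothing else in the chronology tolls or restarts the period.
Rousseau filed on January 21, 2014, after the November 2, 2013 deadline, so the action is time-barred.

TIME-BARRED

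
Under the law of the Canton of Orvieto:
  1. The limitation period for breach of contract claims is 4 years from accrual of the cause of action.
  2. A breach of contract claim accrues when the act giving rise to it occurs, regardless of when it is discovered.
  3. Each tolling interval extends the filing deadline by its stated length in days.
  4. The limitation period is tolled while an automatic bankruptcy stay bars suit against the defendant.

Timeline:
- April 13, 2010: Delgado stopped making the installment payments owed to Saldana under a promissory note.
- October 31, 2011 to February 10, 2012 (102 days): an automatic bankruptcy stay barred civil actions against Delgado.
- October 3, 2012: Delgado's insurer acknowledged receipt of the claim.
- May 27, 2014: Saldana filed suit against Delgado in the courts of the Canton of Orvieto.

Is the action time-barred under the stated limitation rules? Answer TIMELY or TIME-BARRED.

TIMELY

The claim accrued on April 13, 2010, when the wrongful act occurred.
4 years from April 13, 2010 is April 13, 2014.
Because the automatic bankruptcy stay ran from October 31, 2011 to February 10, 2012, the deadline is extended by 102 days to July 24, 2014.
Nothing else in the chronology tolls or restarts the period.
The May 27, 2014 filing precedes the July 24, 2014 deadline; the claim is timely.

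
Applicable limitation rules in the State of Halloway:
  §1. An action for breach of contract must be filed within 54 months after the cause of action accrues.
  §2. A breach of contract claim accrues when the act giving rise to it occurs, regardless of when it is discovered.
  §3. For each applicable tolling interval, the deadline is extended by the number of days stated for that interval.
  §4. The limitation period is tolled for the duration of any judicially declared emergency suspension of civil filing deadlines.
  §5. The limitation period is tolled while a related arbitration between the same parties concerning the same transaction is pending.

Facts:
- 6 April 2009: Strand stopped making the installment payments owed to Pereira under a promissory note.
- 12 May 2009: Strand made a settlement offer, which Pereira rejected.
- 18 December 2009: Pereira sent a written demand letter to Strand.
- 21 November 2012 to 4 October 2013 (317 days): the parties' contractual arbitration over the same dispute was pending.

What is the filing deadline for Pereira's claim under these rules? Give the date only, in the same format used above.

The cause of action accrued on 6 April 2009, the date of the act.
Adding the 54 months base period to 6 April 2009 gives a deadline of 6 October 2013, before any tolling.
The pending related arbitration from 21 November 2012 to 4 October 2013 tolled the period for 317 days, extending the deadline to 19 August 2014.
Nothing else in the chronology tolls or restarts the period.

19 August 2014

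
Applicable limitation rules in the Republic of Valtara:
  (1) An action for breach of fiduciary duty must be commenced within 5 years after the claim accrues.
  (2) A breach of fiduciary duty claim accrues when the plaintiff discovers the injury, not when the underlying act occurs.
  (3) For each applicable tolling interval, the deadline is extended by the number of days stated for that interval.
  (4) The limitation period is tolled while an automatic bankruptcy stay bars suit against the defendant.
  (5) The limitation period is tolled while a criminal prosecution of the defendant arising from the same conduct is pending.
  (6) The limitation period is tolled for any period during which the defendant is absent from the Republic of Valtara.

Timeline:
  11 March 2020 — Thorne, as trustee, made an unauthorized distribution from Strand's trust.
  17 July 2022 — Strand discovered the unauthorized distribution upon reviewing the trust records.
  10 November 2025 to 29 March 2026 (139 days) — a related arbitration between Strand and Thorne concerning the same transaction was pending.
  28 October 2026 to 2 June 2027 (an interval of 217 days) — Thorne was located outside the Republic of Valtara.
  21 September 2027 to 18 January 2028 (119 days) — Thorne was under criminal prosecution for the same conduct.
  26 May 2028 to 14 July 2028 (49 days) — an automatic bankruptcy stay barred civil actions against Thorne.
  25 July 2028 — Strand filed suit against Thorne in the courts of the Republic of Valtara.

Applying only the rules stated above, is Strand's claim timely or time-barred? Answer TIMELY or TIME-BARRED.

The claim did not accrue until Strand discovered the injury on 17 July 2022; the 11 March 2020 act date does not start the clock under the stated rule.
5 years from 17 July 2022 is 17 July 2027.
Because the defendant's absence from the jurisdiction ran from 28 October 2026 to 2 June 2027, the deadline is extended by 217 days to 19 February 2028.
The pending criminal prosecution from 21 September 2027 to 18 January 2028 tolled the period for 119 days, extending the deadline to 17 June 2028.
The automatic bankruptcy stay from 26 May 2028 to 14 July 2028 tolled the period for 49 days, extending the deadline to 5 August 2028.
The pending related arbitration from 10 November 2025 to 29 March 2026 does not toll the period, because no stated rule makes a pending arbitration a tolling event.
Strand filed on 25 July 2028, before the 5 August 2028 deadline, so the action is timely.

TIMELY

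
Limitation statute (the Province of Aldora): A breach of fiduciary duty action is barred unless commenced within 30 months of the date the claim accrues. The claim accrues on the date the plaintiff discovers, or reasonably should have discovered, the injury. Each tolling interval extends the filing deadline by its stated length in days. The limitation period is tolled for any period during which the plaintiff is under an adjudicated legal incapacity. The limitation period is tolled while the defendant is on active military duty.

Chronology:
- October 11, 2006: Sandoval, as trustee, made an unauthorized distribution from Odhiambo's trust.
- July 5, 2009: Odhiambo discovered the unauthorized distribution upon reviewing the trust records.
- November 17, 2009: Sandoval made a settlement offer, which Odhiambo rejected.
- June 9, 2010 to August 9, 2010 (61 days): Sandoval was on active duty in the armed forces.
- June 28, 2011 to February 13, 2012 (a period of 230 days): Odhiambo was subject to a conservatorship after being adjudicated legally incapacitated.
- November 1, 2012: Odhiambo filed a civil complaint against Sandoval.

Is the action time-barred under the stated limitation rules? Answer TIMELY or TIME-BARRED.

TIME-BARRED

The claim did not accrue until Odhiambo discovered the injury on July 5, 2009; the October 11, 2006 act date does not start the clock under the stated rule.
Adding the 30 months base period to July 5, 2009 gives a deadline of January 5, 2012, before any tolling.
The defendant's active military service from June 9, 2010 to August 9, 2010 tolled the period for 61 days, extending the deadline to March 6, 2012.
Because the plaintiff's legal incapacity ran from June 28, 2011 to February 13, 2012, the deadline is extended by 230 days to October 22, 2012.
None of the other events listed affects the running of the period under the stated rules.
The November 1, 2012 filing falls after the October 22, 2012 deadline; the claim is time-barred.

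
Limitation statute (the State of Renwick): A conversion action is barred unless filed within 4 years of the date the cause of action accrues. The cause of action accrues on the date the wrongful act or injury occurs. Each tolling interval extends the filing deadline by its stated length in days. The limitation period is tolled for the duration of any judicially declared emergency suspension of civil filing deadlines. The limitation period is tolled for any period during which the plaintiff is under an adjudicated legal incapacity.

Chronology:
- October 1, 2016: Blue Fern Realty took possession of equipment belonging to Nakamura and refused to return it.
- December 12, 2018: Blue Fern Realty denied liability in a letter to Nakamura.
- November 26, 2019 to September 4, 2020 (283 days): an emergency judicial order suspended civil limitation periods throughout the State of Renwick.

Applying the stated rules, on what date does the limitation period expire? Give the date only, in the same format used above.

The limitation period began to run on October 1, 2016.
The untolled deadline — 4 years after October 1, 2016 — is October 1, 2020.
The period was tolled for 283 days by the emergency suspension of filing deadlines (November 26, 2019 to September 4, 2020), pushing the deadline to July 11, 2021.
The other events in the timeline have no effect on the limitation period under the stated rules.

July 11, 2021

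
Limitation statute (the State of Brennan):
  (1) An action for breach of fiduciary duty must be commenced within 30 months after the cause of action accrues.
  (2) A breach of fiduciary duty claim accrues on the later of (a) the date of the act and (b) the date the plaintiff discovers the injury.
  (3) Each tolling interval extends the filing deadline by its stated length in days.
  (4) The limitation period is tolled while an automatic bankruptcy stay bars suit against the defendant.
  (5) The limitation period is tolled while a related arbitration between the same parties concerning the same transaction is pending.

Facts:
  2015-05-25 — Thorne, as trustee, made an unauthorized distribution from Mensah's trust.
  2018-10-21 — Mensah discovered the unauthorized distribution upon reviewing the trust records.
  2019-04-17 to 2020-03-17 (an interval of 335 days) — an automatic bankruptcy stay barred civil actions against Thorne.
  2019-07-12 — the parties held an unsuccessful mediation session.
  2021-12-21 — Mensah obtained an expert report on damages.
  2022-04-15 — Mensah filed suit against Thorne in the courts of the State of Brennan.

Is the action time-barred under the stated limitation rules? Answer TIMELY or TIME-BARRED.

The claim accrued on 2018-10-21 — the later of the 2015-05-25 act and the 2018-10-21 discovery.
30 months from 2018-10-21 is 2021-04-21.
The period was tolled for 335 days by the automatic bankruptcy stay (2019-04-17 to 2020-03-17), pushing the deadline to 2022-03-22.
The other events in the timeline have no effect on the limitation period under the stated rules.
Mensah filed on 2022-04-15, after the 2022-03-22 deadline, so the action is time-barred.

TIME-BARRED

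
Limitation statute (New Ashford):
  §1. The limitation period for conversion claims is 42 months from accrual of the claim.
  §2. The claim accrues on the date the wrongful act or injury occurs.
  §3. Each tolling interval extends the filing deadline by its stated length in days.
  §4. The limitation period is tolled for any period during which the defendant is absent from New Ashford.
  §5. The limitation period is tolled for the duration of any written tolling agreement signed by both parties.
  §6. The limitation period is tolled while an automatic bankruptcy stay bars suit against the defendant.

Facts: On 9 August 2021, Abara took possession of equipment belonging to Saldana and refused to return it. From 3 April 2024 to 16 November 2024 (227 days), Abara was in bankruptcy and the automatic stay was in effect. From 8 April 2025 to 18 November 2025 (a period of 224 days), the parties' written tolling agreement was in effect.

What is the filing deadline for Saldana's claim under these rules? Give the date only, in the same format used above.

6 May 2026

The claim accrued on 9 August 2021, the date of the act.
42 months from 9 August 2021 is 9 February 2025.
The period was tolled for 227 days by the automatic bankruptcy stay (3 April 2024 to 16 November 2024), pushing the deadline to 24 September 2025.
The period was tolled for 224 days by the written tolling agreement (8 April 2025 to 18 November 2025), pushing the deadline to 6 May 2026.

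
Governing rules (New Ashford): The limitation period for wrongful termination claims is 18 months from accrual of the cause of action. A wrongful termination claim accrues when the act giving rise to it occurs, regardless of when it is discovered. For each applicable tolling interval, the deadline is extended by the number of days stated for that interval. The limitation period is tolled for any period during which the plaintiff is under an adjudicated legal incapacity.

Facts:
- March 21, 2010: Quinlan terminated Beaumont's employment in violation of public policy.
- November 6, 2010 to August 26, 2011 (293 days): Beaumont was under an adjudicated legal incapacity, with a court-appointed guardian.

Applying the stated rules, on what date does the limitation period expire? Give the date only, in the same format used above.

July 10, 2012

The limitation period began to run on March 21, 2010.
The untolled deadline — 18 months after March 21, 2010 — is September 21, 2011.
Because the plaintiff's legal incapacity ran from November 6, 2010 to August 26, 2011, the deadline is extended by 293 days to July 10, 2012.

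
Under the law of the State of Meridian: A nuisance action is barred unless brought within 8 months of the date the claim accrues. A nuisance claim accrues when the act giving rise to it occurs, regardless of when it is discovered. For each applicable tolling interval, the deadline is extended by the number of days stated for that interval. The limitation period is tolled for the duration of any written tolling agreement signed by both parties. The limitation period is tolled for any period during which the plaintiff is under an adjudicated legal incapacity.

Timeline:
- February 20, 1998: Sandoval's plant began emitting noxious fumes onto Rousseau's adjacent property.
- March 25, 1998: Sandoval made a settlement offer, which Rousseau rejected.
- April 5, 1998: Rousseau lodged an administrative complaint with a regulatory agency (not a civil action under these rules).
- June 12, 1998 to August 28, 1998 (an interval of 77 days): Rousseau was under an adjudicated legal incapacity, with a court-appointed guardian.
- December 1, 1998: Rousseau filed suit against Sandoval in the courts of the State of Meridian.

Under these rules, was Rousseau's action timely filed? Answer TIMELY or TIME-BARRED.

The limitation period began to run on February 20, 1998.
The untolled deadline — 8 months after February 20, 1998 — is October 20, 1998.
Because the plaintiff's legal incapacity ran from June 12, 1998 to August 28, 1998, the deadline is extended by 77 days to January 5, 1999.
Nothing else in the chronology tolls or restarts the period.
The December 1, 1998 filing precedes the January 5, 1999 deadline; the claim is timely.

TIMELY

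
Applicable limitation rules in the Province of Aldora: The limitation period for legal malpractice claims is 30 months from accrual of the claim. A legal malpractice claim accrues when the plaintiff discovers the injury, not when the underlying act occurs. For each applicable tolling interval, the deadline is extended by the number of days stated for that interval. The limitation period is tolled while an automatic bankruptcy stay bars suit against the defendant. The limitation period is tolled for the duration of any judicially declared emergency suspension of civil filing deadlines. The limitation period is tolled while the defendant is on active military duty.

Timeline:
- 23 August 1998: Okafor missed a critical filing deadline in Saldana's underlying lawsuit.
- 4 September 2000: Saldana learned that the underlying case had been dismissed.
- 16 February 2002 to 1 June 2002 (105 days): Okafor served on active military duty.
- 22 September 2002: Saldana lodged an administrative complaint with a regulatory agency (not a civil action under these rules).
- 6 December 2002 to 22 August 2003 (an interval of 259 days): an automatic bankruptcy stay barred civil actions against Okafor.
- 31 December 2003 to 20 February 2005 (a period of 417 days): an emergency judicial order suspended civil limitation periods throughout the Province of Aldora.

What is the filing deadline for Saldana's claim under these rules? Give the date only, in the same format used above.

23 April 2005

Under the discovery rule, the claim accrued on 4 September 2000, when Saldana discovered the injury — not on the 23 August 1998 date of the underlying act.
30 months from 4 September 2000 is 4 March 2003.
The defendant's active military service from 16 February 2002 to 1 June 2002 tolled the period for 105 days, extending the deadline to 17 June 2003.
The period was tolled for 259 days by the automatic bankruptcy stay (6 December 2002 to 22 August 2003), pushing the deadline to 2 March 2004.
Because the emergency suspension of filing deadlines ran from 31 December 2003 to 20 February 2005, the deadline is extended by 417 days to 23 April 2005.
Nothing else in the chronology tolls or restarts the period.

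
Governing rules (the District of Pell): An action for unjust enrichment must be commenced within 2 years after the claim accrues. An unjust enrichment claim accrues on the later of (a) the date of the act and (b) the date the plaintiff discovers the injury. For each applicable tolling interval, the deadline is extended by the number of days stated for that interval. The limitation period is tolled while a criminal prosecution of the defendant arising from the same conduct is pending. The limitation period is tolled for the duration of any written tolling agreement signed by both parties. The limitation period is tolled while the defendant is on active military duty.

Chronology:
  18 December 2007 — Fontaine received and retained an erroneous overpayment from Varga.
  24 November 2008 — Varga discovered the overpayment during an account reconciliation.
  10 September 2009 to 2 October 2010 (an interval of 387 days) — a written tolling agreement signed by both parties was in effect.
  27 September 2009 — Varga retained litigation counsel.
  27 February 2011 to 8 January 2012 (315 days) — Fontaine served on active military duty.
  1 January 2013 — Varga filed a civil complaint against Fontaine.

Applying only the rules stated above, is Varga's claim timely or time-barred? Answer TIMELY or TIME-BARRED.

Taking the later of the act (18 December 2007) and discovery (24 November 2008), the claim accrued on 24 November 2008.
2 years from 24 November 2008 is 24 November 2010.
Because the written tolling agreement ran from 10 September 2009 to 2 October 2010, the deadline is extended by 387 days to 16 December 2011.
The defendant's active military service from 27 February 2011 to 8 January 2012 tolled the period for 315 days, extending the deadline to 26 October 2012.
None of the other events listed affects the running of the period under the stated rules.
Filing on 1 January 2013 missed the 26 October 2012 deadline — the action is time-barred.

TIME-BARRED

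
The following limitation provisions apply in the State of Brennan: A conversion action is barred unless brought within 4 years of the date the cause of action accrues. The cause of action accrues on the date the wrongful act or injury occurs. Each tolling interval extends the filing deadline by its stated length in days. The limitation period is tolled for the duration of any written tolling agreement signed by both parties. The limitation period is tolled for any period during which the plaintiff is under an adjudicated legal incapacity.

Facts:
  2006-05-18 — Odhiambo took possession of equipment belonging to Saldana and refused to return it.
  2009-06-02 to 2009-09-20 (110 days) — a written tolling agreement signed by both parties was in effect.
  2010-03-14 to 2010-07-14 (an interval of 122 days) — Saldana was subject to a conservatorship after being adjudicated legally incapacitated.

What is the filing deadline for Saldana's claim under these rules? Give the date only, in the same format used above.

2011-01-05

The claim accrued on 2006-05-18, when the wrongful act occurred.
The untolled deadline — 4 years after 2006-05-18 — is 2010-05-18.
The written tolling agreement from 2009-06-02 to 2009-09-20 tolled the period for 110 days, extending the deadline to 2010-09-05.
The period was tolled for 122 days by the plaintiff's legal incapacity (2010-03-14 to 2010-07-14), pushing the deadline to 2011-01-05.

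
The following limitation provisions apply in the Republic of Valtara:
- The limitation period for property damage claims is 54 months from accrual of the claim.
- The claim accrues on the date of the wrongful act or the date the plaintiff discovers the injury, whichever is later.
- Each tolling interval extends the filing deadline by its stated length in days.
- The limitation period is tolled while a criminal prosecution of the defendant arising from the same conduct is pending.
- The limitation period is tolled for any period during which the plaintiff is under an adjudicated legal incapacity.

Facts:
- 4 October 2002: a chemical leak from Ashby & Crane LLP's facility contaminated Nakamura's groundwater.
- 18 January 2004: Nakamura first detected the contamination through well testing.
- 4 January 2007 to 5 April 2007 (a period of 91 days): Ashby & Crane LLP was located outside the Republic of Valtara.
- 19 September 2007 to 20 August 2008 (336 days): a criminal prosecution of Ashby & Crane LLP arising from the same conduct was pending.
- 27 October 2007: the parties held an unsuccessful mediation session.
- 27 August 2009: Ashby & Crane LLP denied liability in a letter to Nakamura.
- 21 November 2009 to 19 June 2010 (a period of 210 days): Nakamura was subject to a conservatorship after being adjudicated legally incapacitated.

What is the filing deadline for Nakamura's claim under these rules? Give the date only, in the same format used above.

19 June 2009

Taking the later of the act (4 October 2002) and discovery (18 January 2004), the claim accrued on 18 January 2004.
The untolled deadline — 54 months after 18 January 2004 — is 18 July 2008.
The pending criminal prosecution from 19 September 2007 to 20 August 2008 tolled the period for 336 days, extending the deadline to 19 June 2009.
The plaintiff's legal incapacity starting 21 November 2009 came too late — the period had run on 19 June 2009 — and so does not extend the deadline.
No stated provision tolls the period for the defendant's absence, so the interval from 4 January 2007 to 5 April 2007 has no effect on the deadline.
Nothing else in the chronology tolls or restarts the period.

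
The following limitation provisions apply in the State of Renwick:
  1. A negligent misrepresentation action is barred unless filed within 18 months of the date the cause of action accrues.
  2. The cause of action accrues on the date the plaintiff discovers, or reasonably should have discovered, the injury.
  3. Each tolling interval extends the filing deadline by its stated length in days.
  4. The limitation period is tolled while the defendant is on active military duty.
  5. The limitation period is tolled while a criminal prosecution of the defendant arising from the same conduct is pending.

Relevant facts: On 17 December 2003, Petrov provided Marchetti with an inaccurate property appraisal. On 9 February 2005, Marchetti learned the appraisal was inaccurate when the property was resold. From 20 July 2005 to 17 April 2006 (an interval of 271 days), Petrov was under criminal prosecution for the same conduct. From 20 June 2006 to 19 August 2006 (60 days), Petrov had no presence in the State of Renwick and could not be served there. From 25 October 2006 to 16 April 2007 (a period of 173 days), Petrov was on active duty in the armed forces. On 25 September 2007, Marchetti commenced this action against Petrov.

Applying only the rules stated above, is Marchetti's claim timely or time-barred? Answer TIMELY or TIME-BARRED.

Accrual is tied to discovery, so the period began on 9 February 2005 rather than on 17 December 2003 when the act occurred.
Adding the 18 months base period to 9 February 2005 gives a deadline of 9 August 2006, before any tolling.
The pending criminal prosecution from 20 July 2005 to 17 April 2006 tolled the period for 271 days, extending the deadline to 7 May 2007.
Because the defendant's active military service ran from 25 October 2006 to 16 April 2007, the deadline is extended by 173 days to 27 October 2007.
The defendant's absence from the jurisdiction from 20 June 2006 to 19 August 2006 does not toll the period, because no stated rule makes the defendant's absence a tolling event.
Marchetti filed on 25 September 2007, before the 27 October 2007 deadline, so the action is timely.

TIMELY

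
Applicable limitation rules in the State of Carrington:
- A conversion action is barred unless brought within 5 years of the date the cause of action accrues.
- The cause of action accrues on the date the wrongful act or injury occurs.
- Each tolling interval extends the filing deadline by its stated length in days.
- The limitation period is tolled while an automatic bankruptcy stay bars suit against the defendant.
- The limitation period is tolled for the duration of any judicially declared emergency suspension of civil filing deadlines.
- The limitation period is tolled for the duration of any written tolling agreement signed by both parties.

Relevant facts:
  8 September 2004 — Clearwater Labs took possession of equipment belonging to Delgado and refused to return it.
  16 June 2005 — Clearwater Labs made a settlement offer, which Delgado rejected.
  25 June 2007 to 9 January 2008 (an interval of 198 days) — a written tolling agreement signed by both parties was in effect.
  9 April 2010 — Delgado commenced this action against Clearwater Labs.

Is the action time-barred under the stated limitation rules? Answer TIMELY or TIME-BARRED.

The cause of action accrued on 8 September 2004, the date of the act.
Adding the 5 years base period to 8 September 2004 gives a deadline of 8 September 2009, before any tolling.
Because the written tolling agreement ran from 25 June 2007 to 9 January 2008, the deadline is extended by 198 days to 25 March 2010.
None of the other events listed affects the running of the period under the stated rules.
The 9 April 2010 filing falls after the 25 March 2010 deadline; the claim is time-barred.

TIME-BARRED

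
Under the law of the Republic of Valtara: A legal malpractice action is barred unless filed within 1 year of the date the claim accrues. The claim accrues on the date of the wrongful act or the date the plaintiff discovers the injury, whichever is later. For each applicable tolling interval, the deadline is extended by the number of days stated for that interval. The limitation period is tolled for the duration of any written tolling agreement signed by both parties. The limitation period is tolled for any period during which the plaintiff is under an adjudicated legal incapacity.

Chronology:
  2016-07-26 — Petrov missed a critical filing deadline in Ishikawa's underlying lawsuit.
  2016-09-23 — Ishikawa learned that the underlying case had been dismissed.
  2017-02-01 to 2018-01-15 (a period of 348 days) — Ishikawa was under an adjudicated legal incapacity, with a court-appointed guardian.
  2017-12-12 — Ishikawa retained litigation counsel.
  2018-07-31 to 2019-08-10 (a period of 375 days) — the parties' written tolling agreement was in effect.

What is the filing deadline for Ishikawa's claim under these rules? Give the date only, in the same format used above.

2019-09-16

Because discovery on 2016-09-23 post-dates the 2016-07-26 act, accrual under the later-of rule falls on 2016-09-23.
Adding the 1 year base period to 2016-09-23 gives a deadline of 2017-09-23, before any tolling.
The plaintiff's legal incapacity from 2017-02-01 to 2018-01-15 tolled the period for 348 days, extending the deadline to 2018-09-06.
The written tolling agreement from 2018-07-31 to 2019-08-10 tolled the period for 375 days, extending the deadline to 2019-09-16.
The other events in the timeline have no effect on the limitation period under the stated rules.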